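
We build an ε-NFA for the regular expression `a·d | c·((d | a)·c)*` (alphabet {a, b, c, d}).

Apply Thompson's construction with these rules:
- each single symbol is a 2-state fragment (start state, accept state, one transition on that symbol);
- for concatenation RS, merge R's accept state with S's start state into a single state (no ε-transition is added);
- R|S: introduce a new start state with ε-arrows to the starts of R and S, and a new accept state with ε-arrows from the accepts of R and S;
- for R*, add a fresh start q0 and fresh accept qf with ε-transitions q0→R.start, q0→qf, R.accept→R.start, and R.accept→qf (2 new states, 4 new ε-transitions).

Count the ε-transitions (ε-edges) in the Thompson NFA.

12

Building bottom-up:
Each of the 6 symbol leaves contributes 0 ε-transitions.
  a·d — 0 ε-transitions
  d | a — 4 ε-transitions
  (d | a)·c — 4 ε-transitions
  ((d | a)·c)* — 8 ε-transitions
  c·((d | a)·c)* — 8 ε-transitions
  a·d | c·((d | a)·c)* — 12 ε-transitions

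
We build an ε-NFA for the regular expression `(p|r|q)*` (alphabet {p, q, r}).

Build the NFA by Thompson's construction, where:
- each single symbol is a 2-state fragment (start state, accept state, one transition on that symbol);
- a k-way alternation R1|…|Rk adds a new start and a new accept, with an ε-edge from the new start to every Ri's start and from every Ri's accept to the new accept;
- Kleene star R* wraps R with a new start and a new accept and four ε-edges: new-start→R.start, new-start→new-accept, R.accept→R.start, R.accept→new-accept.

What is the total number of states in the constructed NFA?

10

By structural recursion:
Each of the 3 symbol leaves contributes a 2-state fragment.
  p|r|q → 8 states
  (p|r|q)* → 10 states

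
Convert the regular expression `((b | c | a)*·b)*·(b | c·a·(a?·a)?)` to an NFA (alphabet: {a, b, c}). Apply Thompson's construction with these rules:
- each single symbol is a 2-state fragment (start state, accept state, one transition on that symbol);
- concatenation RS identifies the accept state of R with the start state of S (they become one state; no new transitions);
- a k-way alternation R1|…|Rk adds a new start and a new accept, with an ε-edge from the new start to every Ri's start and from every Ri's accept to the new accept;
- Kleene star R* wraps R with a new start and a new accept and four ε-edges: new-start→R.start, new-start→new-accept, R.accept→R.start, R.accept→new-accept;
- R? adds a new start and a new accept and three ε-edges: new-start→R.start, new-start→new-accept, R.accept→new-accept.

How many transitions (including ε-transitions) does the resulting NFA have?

Per subexpression:
Each of the 9 symbol leaves contributes 1 transition (1 symbol, 0 ε).
  b | c | a = 9 transitions (3 symbol, 6 ε)
  (b | c | a)* = 13 transitions (3 symbol, 10 ε)
  (b | c | a)*·b = 14 transitions (4 symbol, 10 ε)
  ((b | c | a)*·b)* = 18 transitions (4 symbol, 14 ε)
  a? = 4 transitions (1 symbol, 3 ε)
  a?·a = 5 transitions (2 symbol, 3 ε)
  (a?·a)? = 8 transitions (2 symbol, 6 ε)
  c·a·(a?·a)? = 10 transitions (4 symbol, 6 ε)
  b | c·a·(a?·a)? = 15 transitions (5 symbol, 10 ε)
  ((b | c | a)*·b)*·(b | c·a·(a?·a)?) = 33 transitions (9 symbol, 24 ε)

33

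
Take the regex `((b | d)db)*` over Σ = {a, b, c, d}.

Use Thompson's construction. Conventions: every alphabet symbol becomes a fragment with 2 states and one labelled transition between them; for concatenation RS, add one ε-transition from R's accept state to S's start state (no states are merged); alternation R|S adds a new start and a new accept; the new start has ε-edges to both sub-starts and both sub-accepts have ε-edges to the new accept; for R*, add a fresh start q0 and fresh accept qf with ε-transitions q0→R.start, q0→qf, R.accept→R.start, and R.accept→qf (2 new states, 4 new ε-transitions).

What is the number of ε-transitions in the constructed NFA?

10

Per subexpression:
Each of the 4 symbol leaves contributes 0 ε-transitions.
  b | d = 4 ε-transitions
  (b | d)db = 6 ε-transitions
  ((b | d)db)* = 10 ε-transitions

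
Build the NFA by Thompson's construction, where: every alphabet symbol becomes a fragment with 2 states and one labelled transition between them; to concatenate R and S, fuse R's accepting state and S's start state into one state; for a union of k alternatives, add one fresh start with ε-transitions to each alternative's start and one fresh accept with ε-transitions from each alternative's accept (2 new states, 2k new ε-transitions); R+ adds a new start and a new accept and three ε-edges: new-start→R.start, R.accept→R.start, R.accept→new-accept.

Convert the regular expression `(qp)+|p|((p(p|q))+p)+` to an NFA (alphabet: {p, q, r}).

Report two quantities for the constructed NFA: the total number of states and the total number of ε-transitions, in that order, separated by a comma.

21, 19

Bottom-up over the parse tree:
Each of the 7 symbol leaves contributes 2 states and 0 ε-transitions.
  qp : 3 states, 0 ε-transitions
  (qp)+ : 5 states, 3 ε-transitions
  p|q : 6 states, 4 ε-transitions
  p(p|q) : 7 states, 4 ε-transitions
  (p(p|q))+ : 9 states, 7 ε-transitions
  (p(p|q))+p : 10 states, 7 ε-transitions
  ((p(p|q))+p)+ : 12 states, 10 ε-transitions
  (qp)+|p|((p(p|q))+p)+ : 21 states, 19 ε-transitions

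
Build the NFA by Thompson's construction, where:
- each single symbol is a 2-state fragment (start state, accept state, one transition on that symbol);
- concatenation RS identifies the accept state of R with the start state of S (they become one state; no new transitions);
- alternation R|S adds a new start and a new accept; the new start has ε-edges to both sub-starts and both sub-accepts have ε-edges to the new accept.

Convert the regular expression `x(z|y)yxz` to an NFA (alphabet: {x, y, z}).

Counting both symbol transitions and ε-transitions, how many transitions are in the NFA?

Per subexpression:
Each of the 6 symbol leaves contributes 1 transition (1 symbol, 0 ε).
  z|y → 6 transitions (2 symbol, 4 ε)
  x(z|y)yxz → 10 transitions (6 symbol, 4 ε)

10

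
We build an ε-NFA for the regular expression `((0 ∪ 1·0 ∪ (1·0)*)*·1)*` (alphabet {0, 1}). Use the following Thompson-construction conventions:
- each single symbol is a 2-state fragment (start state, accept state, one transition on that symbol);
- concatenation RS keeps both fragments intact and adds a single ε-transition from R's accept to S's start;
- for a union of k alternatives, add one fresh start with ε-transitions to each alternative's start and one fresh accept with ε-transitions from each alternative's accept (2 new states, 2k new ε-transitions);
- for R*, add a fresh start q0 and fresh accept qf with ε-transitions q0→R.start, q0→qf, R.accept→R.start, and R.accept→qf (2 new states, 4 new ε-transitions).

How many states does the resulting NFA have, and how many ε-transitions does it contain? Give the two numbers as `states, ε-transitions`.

20, 21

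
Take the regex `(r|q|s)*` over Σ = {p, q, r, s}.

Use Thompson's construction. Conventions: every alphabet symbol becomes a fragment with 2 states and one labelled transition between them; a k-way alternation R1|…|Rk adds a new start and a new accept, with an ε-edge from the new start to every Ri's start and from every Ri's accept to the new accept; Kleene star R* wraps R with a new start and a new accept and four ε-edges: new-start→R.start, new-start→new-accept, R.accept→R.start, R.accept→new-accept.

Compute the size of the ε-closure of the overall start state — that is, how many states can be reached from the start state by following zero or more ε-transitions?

6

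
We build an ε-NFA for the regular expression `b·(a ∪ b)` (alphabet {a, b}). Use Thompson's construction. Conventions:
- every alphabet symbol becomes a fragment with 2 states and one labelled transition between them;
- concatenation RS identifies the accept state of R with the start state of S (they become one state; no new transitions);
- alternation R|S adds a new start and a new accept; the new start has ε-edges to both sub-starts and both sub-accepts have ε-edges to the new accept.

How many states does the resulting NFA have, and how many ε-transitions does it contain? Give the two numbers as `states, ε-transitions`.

7, 4

Bottom-up over the parse tree:
Each of the 3 symbol leaves contributes 2 states and 0 ε-transitions.
  a ∪ b — 6 states, 4 ε-transitions
  b·(a ∪ b) — 7 states, 4 ε-transitions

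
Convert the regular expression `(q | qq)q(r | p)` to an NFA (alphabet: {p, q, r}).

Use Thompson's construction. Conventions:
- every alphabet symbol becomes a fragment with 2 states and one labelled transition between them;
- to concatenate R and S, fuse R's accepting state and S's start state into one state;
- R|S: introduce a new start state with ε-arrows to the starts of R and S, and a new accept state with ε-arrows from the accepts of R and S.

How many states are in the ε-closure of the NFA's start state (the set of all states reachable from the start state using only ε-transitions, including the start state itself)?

Let C(F) = |ε-closure(F.start)| within fragment F, and note whether F accepts ε. Symbol fragments have C = 1 and do not accept ε. Then:
  qq — C equals the left operand's closure size = 1 (its accept is not ε-reachable, so the closure stops there)
  q | qq — new start ε-reaches every alternative's start; none of them accept ε, so the new accept is not reached: C = 1 + 1 + 1 = 3
  r | p — new start ε-reaches every alternative's start; none of them accept ε, so the new accept is not reached: C = 1 + 1 + 1 = 3
  (q | qq)q(r | p) — C equals the left operand's closure size = 3 (its accept is not ε-reachable, so the closure stops there)

3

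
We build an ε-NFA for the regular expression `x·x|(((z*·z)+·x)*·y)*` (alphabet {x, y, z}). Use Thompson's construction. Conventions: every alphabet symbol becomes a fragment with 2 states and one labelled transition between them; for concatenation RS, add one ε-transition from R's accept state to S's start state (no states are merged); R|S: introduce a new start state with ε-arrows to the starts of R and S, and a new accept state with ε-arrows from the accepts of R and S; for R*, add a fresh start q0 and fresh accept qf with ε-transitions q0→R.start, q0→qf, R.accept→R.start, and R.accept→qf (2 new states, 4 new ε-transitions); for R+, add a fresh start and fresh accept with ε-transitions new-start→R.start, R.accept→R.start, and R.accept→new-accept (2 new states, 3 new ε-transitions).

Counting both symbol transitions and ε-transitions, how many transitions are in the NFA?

29

By structural recursion:
Each of the 6 symbol leaves contributes 1 transition (1 symbol, 0 ε).
  x·x : 3 transitions (2 symbol, 1 ε)
  z* : 5 transitions (1 symbol, 4 ε)
  z*·z : 7 transitions (2 symbol, 5 ε)
  (z*·z)+ : 10 transitions (2 symbol, 8 ε)
  (z*·z)+·x : 12 transitions (3 symbol, 9 ε)
  ((z*·z)+·x)* : 16 transitions (3 symbol, 13 ε)
  ((z*·z)+·x)*·y : 18 transitions (4 symbol, 14 ε)
  (((z*·z)+·x)*·y)* : 22 transitions (4 symbol, 18 ε)
  x·x|(((z*·z)+·x)*·y)* : 29 transitions (6 symbol, 23 ε)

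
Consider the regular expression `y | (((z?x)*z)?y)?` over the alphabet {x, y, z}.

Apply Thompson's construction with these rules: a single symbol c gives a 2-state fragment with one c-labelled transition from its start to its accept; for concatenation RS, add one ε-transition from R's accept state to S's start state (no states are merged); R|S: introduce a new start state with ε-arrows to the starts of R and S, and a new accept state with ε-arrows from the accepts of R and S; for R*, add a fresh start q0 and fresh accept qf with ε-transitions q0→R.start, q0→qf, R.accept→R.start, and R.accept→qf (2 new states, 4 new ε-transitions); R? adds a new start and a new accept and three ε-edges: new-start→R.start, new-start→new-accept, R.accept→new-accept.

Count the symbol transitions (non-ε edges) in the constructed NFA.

5

Building bottom-up:
Each of the 5 symbol leaves contributes exactly 1 symbol transition.
  z? — 1 symbol transition
  z?x — 2 symbol transitions
  (z?x)* — 2 symbol transitions
  (z?x)*z — 3 symbol transitions
  ((z?x)*z)? — 3 symbol transitions
  ((z?x)*z)?y — 4 symbol transitions
  (((z?x)*z)?y)? — 4 symbol transitions
  y | (((z?x)*z)?y)? — 5 symbol transitions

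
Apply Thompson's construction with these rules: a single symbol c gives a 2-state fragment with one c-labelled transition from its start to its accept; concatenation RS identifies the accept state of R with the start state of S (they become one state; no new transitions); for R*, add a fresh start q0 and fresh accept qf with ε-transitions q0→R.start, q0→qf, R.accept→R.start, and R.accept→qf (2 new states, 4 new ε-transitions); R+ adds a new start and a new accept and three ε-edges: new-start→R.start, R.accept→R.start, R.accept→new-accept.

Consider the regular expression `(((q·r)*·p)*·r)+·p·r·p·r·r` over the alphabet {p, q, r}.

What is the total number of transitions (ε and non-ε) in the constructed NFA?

20

Bottom-up over the parse tree:
Each of the 9 symbol leaves contributes 1 transition (1 symbol, 0 ε).
  q·r = 2 transitions (2 symbol, 0 ε)
  (q·r)* = 6 transitions (2 symbol, 4 ε)
  (q·r)*·p = 7 transitions (3 symbol, 4 ε)
  ((q·r)*·p)* = 11 transitions (3 symbol, 8 ε)
  ((q·r)*·p)*·r = 12 transitions (4 symbol, 8 ε)
  (((q·r)*·p)*·r)+ = 15 transitions (4 symbol, 11 ε)
  (((q·r)*·p)*·r)+·p·r·p·r·r = 20 transitions (9 symbol, 11 ε)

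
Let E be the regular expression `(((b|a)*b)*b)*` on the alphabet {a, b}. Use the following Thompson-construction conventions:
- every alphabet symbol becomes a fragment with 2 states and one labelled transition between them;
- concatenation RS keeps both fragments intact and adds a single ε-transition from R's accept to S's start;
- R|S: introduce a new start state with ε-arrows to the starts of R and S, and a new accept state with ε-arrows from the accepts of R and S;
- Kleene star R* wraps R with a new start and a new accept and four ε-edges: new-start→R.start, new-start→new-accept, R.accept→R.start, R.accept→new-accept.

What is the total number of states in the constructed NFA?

Recursing over subexpressions:
Each of the 4 symbol leaves contributes a 2-state fragment.
  b|a — 6 states
  (b|a)* — 8 states
  (b|a)*b — 10 states
  ((b|a)*b)* — 12 states
  ((b|a)*b)*b — 14 states
  (((b|a)*b)*b)* — 16 states

16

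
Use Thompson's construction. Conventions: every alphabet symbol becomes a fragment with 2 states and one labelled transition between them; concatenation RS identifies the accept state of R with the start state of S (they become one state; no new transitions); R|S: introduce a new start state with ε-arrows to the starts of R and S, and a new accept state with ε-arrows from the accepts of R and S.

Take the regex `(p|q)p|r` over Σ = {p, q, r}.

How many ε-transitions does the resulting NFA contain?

8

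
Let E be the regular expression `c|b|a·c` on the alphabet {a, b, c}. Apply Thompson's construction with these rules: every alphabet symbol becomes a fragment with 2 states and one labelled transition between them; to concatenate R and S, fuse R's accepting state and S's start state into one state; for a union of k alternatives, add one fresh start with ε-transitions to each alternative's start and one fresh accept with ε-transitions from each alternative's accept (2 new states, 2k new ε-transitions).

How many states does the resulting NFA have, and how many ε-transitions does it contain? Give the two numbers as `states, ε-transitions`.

Building bottom-up:
Each of the 4 symbol leaves contributes 2 states and 0 ε-transitions.
  a·c — 3 states, 0 ε-transitions
  c|b|a·c — 9 states, 6 ε-transitions

9, 6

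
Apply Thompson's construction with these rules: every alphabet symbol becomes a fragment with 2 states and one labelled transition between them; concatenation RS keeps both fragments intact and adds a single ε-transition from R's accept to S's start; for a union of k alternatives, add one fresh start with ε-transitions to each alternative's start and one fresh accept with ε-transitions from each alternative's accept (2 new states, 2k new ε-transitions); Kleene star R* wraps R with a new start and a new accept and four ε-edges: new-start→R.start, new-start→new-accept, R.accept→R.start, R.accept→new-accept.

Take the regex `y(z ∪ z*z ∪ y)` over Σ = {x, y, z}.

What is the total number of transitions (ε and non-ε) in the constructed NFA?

17

By structural recursion:
Each of the 5 symbol leaves contributes 1 transition (1 symbol, 0 ε).
  z* : 5 transitions (1 symbol, 4 ε)
  z*z : 7 transitions (2 symbol, 5 ε)
  z ∪ z*z ∪ y : 15 transitions (4 symbol, 11 ε)
  y(z ∪ z*z ∪ y) : 17 transitions (5 symbol, 12 ε)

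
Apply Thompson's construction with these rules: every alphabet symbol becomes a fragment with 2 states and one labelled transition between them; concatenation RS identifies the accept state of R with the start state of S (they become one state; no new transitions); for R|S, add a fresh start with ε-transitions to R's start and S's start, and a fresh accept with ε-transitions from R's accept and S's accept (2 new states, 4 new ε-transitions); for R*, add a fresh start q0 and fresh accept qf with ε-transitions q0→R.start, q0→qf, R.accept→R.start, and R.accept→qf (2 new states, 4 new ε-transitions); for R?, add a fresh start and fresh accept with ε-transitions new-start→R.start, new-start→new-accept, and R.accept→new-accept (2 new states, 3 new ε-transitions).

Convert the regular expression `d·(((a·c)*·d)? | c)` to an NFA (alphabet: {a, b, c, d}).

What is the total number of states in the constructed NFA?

13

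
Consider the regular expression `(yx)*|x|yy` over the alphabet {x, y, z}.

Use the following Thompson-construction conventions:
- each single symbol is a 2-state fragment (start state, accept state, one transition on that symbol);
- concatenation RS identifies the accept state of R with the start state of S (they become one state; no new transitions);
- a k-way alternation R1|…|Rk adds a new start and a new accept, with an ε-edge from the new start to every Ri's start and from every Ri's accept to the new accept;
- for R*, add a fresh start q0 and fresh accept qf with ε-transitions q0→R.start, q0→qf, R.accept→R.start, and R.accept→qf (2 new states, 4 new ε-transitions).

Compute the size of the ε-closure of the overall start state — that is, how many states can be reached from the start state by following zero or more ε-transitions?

7

Compute the ε-closure size of each fragment's start state recursively; a symbol fragment's start has no outgoing ε-edge, so its closure is just itself (size 1).
  yx — same as the first factor's closure: |closure| = 1
  (yx)* — the star's fresh start ε-reaches both the body's start and the fresh accept: |closure| = 2 + 1 = 3
  yy — same as the first factor's closure: |closure| = 1
  (yx)*|x|yy — new start ε-reaches every alternative's start; at least one alternative accepts ε, so the union's new accept is reached too: |closure| = 1 + 3 + 1 + 1 + 1 = 7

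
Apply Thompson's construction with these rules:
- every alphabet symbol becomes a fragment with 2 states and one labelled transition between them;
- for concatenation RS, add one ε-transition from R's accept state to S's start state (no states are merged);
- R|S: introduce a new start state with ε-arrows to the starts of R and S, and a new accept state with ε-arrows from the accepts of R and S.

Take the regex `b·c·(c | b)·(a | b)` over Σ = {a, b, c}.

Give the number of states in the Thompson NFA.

16

Recursing over subexpressions:
Each of the 6 symbol leaves contributes a 2-state fragment.
  c | b = 6 states
  a | b = 6 states
  b·c·(c | b)·(a | b) = 16 states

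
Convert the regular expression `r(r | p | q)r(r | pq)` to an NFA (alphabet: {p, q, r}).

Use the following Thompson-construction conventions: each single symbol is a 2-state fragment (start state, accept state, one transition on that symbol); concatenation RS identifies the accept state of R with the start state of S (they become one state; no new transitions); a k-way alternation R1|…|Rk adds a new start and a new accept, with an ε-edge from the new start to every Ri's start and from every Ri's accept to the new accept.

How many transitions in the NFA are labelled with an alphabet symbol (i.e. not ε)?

Bottom-up over the parse tree:
Each of the 8 symbol leaves contributes exactly 1 symbol transition.
  r | p | q — 3 symbol transitions
  pq — 2 symbol transitions
  r | pq — 3 symbol transitions
  r(r | p | q)r(r | pq) — 8 symbol transitions

8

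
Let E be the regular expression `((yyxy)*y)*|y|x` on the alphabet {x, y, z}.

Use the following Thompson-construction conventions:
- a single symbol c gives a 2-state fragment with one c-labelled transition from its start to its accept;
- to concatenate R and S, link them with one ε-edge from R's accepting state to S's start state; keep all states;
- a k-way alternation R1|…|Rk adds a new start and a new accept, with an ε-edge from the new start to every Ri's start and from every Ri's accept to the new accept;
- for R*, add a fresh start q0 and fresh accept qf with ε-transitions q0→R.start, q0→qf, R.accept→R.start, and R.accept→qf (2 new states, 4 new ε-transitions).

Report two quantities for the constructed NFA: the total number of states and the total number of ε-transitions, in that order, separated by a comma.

By structural recursion:
Each of the 7 symbol leaves contributes 2 states and 0 ε-transitions.
  yyxy — 8 states, 3 ε-transitions
  (yyxy)* — 10 states, 7 ε-transitions
  (yyxy)*y — 12 states, 8 ε-transitions
  ((yyxy)*y)* — 14 states, 12 ε-transitions
  ((yyxy)*y)*|y|x — 20 states, 18 ε-transitions

20, 18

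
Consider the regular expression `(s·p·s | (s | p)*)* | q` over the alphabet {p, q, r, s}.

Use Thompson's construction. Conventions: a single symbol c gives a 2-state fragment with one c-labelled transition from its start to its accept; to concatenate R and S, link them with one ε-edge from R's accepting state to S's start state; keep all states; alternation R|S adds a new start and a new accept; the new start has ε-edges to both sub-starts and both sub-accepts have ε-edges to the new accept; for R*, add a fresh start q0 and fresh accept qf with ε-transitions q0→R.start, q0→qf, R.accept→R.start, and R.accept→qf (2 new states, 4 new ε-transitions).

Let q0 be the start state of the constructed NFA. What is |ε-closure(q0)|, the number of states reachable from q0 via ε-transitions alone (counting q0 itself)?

13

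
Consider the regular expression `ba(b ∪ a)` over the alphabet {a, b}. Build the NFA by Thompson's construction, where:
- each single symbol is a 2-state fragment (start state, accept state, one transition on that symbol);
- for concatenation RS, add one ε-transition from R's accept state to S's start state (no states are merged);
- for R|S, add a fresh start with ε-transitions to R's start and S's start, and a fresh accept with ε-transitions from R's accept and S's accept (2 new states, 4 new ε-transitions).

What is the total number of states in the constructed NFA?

Recursing over subexpressions:
Each of the 4 symbol leaves contributes a 2-state fragment.
  b ∪ a : 6 states
  ba(b ∪ a) : 10 states

10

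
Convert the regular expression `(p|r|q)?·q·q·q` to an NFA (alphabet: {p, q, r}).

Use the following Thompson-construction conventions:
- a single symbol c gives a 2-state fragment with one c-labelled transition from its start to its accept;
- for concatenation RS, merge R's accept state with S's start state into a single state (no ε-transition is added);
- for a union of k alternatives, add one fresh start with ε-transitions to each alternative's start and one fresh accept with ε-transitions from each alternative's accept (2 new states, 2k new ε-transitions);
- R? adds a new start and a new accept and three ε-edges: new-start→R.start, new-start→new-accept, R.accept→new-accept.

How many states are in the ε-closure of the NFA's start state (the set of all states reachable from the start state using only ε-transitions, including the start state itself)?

6

Work bottom-up. For each fragment F, track |ε-closure(F.start)| and whether F's accept lies in that closure (i.e. whether F accepts ε). A single-symbol fragment has closure size 1 and does not accept ε.
  p|r|q : new start ε-reaches every alternative's start; none of them accept ε, so the new accept is not reached: |ε-closure| = 1 + 1 + 1 + 1 = 4
  (p|r|q)? : new start has ε-edges to the inner start and to the new accept, so |ε-closure| = 2 + 4 = 6
  (p|r|q)?·q·q·q : the left operand accepts ε, so the closure extends into the next operand (the shared merged state is already counted); |ε-closure| = 6 + (1−1) = 6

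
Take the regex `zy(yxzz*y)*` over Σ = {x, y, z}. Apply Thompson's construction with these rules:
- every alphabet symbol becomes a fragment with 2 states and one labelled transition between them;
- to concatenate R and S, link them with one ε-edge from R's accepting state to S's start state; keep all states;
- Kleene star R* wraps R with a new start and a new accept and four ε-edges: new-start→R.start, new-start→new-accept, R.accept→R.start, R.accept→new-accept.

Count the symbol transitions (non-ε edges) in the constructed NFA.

7

Per subexpression:
Each of the 7 symbol leaves contributes exactly 1 symbol transition.
  z* → 1 symbol transition
  yxzz*y → 5 symbol transitions
  (yxzz*y)* → 5 symbol transitions
  zy(yxzz*y)* → 7 symbol transitions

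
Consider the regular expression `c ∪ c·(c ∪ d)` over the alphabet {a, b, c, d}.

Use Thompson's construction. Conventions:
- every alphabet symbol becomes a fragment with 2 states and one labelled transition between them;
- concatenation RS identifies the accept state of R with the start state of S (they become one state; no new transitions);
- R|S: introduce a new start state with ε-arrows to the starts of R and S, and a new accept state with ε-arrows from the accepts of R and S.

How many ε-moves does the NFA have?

Per subexpression:
Each of the 4 symbol leaves contributes 0 ε-transitions.
  c ∪ d → 4 ε-transitions
  c·(c ∪ d) → 4 ε-transitions
  c ∪ c·(c ∪ d) → 8 ε-transitions

8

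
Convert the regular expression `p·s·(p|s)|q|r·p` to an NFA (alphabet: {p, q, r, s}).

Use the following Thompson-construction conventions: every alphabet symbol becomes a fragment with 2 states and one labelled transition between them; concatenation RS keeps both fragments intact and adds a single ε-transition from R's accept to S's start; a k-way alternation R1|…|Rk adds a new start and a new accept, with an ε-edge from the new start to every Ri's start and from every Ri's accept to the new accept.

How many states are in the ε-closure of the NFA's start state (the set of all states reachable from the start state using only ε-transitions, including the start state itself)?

4

Let C(F) = |ε-closure(F.start)| within fragment F, and note whether F accepts ε. Symbol fragments have C = 1 and do not accept ε. Then:
  p|s → new start ε-reaches every alternative's start; none of them accept ε, so the new accept is not reached: C = 1 + 1 + 1 = 3
  p·s·(p|s) → C equals the left operand's closure size = 1 (its accept is not ε-reachable, so the closure stops there)
  r·p → same as the first factor's closure: C = 1
  p·s·(p|s)|q|r·p → new start ε-reaches every alternative's start; none of them accept ε, so the new accept is not reached: C = 1 + 1 + 1 + 1 = 4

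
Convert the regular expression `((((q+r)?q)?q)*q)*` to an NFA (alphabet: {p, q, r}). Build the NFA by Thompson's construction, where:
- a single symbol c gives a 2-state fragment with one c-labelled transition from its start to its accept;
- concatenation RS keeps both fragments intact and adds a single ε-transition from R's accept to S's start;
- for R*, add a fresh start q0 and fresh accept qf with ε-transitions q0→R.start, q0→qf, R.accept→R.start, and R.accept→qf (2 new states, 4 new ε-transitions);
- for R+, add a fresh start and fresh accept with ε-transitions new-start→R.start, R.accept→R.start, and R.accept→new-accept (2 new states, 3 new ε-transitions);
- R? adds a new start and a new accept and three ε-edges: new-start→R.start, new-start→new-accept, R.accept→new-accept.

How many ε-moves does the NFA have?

Bottom-up over the parse tree:
Each of the 5 symbol leaves contributes 0 ε-transitions.
  q+ = 3 ε-transitions
  q+r = 4 ε-transitions
  (q+r)? = 7 ε-transitions
  (q+r)?q = 8 ε-transitions
  ((q+r)?q)? = 11 ε-transitions
  ((q+r)?q)?q = 12 ε-transitions
  (((q+r)?q)?q)* = 16 ε-transitions
  (((q+r)?q)?q)*q = 17 ε-transitions
  ((((q+r)?q)?q)*q)* = 21 ε-transitions

21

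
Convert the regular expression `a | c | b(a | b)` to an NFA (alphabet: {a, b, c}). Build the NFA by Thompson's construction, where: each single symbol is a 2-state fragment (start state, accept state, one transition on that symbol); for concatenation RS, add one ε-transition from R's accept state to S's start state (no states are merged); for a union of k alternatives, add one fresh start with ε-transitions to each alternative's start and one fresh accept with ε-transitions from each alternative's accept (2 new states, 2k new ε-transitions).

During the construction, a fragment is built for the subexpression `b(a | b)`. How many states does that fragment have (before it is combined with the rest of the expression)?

Fragment for `b(a | b)`:
Each of the 3 symbol leaves contributes a 2-state fragment.
  a | b : 6 states
  b(a | b) : 8 states

8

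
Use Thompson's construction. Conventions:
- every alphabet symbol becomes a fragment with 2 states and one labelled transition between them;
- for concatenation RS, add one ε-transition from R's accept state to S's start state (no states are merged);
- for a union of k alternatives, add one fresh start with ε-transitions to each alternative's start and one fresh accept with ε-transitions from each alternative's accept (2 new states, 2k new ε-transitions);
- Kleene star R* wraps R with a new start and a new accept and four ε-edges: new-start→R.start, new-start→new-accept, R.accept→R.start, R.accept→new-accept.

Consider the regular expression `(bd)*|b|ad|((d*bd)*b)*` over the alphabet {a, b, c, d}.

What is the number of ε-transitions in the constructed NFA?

29

Bottom-up over the parse tree:
Each of the 9 symbol leaves contributes 0 ε-transitions.
  bd → 1 ε-transition
  (bd)* → 5 ε-transitions
  ad → 1 ε-transition
  d* → 4 ε-transitions
  d*bd → 6 ε-transitions
  (d*bd)* → 10 ε-transitions
  (d*bd)*b → 11 ε-transitions
  ((d*bd)*b)* → 15 ε-transitions
  (bd)*|b|ad|((d*bd)*b)* → 29 ε-transitions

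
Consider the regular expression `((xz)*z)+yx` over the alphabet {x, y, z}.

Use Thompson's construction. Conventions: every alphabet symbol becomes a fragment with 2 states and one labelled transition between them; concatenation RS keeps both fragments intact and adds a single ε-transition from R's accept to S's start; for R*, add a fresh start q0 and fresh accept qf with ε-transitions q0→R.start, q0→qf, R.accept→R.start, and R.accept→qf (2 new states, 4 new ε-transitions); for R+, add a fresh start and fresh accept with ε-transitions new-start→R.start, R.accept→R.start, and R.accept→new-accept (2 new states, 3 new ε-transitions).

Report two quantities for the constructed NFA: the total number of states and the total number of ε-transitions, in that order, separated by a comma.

Building bottom-up:
Each of the 5 symbol leaves contributes 2 states and 0 ε-transitions.
  xz — 4 states, 1 ε-transition
  (xz)* — 6 states, 5 ε-transitions
  (xz)*z — 8 states, 6 ε-transitions
  ((xz)*z)+ — 10 states, 9 ε-transitions
  ((xz)*z)+yx — 14 states, 11 ε-transitions

14, 11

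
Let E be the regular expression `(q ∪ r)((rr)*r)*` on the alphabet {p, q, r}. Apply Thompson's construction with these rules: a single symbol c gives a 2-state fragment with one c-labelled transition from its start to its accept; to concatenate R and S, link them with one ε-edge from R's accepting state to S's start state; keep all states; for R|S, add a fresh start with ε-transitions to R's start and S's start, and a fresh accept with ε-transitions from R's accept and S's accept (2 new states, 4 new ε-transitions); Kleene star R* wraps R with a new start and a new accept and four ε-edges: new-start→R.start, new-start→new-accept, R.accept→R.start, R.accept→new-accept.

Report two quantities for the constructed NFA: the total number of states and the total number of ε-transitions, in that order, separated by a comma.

16, 15

By structural recursion:
Each of the 5 symbol leaves contributes 2 states and 0 ε-transitions.
  q ∪ r : 6 states, 4 ε-transitions
  rr : 4 states, 1 ε-transition
  (rr)* : 6 states, 5 ε-transitions
  (rr)*r : 8 states, 6 ε-transitions
  ((rr)*r)* : 10 states, 10 ε-transitions
  (q ∪ r)((rr)*r)* : 16 states, 15 ε-transitions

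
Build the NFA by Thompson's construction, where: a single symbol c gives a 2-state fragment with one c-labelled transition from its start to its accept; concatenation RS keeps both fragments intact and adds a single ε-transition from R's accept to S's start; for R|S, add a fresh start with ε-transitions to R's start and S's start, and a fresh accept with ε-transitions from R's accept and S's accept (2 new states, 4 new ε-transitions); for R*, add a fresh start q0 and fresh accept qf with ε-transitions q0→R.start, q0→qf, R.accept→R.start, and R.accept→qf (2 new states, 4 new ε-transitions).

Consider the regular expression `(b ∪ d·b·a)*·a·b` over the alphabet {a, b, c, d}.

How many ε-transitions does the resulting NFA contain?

12

Bottom-up over the parse tree:
Each of the 6 symbol leaves contributes 0 ε-transitions.
  d·b·a = 2 ε-transitions
  b ∪ d·b·a = 6 ε-transitions
  (b ∪ d·b·a)* = 10 ε-transitions
  (b ∪ d·b·a)*·a·b = 12 ε-transitions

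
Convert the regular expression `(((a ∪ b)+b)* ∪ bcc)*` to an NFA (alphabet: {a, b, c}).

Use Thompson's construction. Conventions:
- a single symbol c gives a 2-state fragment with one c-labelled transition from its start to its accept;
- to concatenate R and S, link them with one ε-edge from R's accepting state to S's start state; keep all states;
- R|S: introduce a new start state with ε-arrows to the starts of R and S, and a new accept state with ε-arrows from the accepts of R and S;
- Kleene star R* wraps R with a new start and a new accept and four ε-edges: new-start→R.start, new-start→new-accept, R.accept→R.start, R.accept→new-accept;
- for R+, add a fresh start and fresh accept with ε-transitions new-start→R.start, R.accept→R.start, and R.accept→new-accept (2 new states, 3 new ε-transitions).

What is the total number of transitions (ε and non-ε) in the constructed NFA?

28

Per subexpression:
Each of the 6 symbol leaves contributes 1 transition (1 symbol, 0 ε).
  a ∪ b = 6 transitions (2 symbol, 4 ε)
  (a ∪ b)+ = 9 transitions (2 symbol, 7 ε)
  (a ∪ b)+b = 11 transitions (3 symbol, 8 ε)
  ((a ∪ b)+b)* = 15 transitions (3 symbol, 12 ε)
  bcc = 5 transitions (3 symbol, 2 ε)
  ((a ∪ b)+b)* ∪ bcc = 24 transitions (6 symbol, 18 ε)
  (((a ∪ b)+b)* ∪ bcc)* = 28 transitions (6 symbol, 22 ε)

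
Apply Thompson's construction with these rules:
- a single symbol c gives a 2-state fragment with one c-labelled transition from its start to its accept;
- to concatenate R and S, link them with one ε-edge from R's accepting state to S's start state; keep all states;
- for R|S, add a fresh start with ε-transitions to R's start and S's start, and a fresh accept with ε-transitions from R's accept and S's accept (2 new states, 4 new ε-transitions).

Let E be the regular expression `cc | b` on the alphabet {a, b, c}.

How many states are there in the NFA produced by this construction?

8

Recursing over subexpressions:
Each of the 3 symbol leaves contributes a 2-state fragment.
  cc : 4 states
  cc | b : 8 states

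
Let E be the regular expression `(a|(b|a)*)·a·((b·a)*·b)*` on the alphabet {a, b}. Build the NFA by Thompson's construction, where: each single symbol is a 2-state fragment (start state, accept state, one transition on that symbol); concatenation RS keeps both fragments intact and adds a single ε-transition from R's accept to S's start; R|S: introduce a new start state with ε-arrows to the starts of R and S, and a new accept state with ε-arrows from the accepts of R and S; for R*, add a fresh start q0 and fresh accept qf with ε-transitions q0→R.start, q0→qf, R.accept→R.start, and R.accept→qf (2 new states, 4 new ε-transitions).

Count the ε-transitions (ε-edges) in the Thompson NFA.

24

Recursing over subexpressions:
Each of the 7 symbol leaves contributes 0 ε-transitions.
  b|a — 4 ε-transitions
  (b|a)* — 8 ε-transitions
  a|(b|a)* — 12 ε-transitions
  b·a — 1 ε-transition
  (b·a)* — 5 ε-transitions
  (b·a)*·b — 6 ε-transitions
  ((b·a)*·b)* — 10 ε-transitions
  (a|(b|a)*)·a·((b·a)*·b)* — 24 ε-transitions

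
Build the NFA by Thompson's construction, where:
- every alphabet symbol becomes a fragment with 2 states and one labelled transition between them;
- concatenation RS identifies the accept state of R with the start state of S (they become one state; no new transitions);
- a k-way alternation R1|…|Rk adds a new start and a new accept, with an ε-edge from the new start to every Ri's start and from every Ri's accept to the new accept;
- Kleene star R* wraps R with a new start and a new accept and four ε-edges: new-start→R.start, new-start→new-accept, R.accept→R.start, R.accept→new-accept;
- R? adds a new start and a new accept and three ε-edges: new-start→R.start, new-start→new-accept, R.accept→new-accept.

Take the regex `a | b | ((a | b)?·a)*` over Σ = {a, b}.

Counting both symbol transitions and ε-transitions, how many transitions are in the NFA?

22

Recursing over subexpressions:
Each of the 5 symbol leaves contributes 1 transition (1 symbol, 0 ε).
  a | b — 6 transitions (2 symbol, 4 ε)
  (a | b)? — 9 transitions (2 symbol, 7 ε)
  (a | b)?·a — 10 transitions (3 symbol, 7 ε)
  ((a | b)?·a)* — 14 transitions (3 symbol, 11 ε)
  a | b | ((a | b)?·a)* — 22 transitions (5 symbol, 17 ε)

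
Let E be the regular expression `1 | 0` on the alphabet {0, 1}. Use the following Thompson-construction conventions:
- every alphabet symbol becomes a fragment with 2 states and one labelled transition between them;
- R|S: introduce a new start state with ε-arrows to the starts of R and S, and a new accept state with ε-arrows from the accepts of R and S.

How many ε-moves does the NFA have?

4

Per subexpression:
Each of the 2 symbol leaves contributes 0 ε-transitions.
  1 | 0 : 4 ε-transitions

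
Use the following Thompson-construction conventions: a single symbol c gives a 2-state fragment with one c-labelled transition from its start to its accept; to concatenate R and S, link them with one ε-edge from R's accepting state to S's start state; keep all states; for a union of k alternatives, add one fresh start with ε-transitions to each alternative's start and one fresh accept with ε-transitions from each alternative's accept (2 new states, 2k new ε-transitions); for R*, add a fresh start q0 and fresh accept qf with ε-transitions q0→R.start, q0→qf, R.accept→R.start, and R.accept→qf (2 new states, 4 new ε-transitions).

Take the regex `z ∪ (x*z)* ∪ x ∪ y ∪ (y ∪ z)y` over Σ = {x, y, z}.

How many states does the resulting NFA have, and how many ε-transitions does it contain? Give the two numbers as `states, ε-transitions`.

24, 24

Building bottom-up:
Each of the 8 symbol leaves contributes 2 states and 0 ε-transitions.
  x* — 4 states, 4 ε-transitions
  x*z — 6 states, 5 ε-transitions
  (x*z)* — 8 states, 9 ε-transitions
  y ∪ z — 6 states, 4 ε-transitions
  (y ∪ z)y — 8 states, 5 ε-transitions
  z ∪ (x*z)* ∪ x ∪ y ∪ (y ∪ z)y — 24 states, 24 ε-transitions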